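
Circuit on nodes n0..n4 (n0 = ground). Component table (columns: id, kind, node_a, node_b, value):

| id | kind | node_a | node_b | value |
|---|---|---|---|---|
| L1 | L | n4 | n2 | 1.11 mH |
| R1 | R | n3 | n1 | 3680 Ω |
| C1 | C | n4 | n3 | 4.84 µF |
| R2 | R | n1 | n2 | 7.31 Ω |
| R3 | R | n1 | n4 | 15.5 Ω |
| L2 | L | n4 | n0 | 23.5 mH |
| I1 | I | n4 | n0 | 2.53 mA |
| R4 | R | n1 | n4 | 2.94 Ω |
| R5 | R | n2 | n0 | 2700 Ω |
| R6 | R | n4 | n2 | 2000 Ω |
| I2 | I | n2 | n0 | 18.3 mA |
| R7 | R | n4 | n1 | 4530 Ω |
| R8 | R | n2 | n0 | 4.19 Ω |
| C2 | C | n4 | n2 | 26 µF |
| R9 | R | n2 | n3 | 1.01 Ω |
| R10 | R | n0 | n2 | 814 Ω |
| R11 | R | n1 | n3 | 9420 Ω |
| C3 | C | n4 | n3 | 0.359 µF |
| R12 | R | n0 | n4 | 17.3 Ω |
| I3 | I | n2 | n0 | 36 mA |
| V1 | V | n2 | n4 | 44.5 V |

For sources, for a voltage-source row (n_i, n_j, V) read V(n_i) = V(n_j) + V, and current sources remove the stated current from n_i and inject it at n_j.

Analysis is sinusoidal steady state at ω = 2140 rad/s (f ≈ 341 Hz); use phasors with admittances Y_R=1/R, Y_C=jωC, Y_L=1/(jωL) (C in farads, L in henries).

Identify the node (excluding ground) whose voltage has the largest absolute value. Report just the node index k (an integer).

Element admittances at ω=2140 rad/s:
  Y(L1) = 0.000-0.4210j S between n4,n2
  Y(R1) = 0.0002717+0.000j S between n3,n1
  Y(C1) = 0.000+0.01036j S between n4,n3
  Y(R2) = 0.1368+0.000j S between n1,n2
  Y(R3) = 0.06452+0.000j S between n1,n4
  Y(L2) = 0.000-0.01988j S between n4,n0
  I1: injects 0.00253 A into n0 (from n4)
  Y(R4) = 0.3401+0.000j S between n1,n4
  Y(R5) = 0.0003704+0.000j S between n2,n0
  Y(R6) = 0.0005000+0.000j S between n4,n2
  I2: injects 0.0183 A into n0 (from n2)
  Y(R7) = 0.0002208+0.000j S between n4,n1
  Y(R8) = 0.2387+0.000j S between n2,n0
  Y(C2) = 0.000+0.05564j S between n4,n2
  Y(R9) = 0.9901+0.000j S between n2,n3
  Y(R10) = 0.001229+0.000j S between n0,n2
  Y(R11) = 0.0001062+0.000j S between n1,n3
  Y(C3) = 0.000+0.0007683j S between n4,n3
  Y(R12) = 0.05780+0.000j S between n0,n4
  I3: injects 0.036 A into n0 (from n2)
  V1: constraint V(n2)−V(n4) = 44.5
Assemble and solve the 5×5 MNA system:
  V(n1)=-24.64-2.395j  V(n2)=8.599-2.395j  V(n3)=8.581-2.895j  V(n4)=-35.90-2.395j
  i(V1)=-6.708+16.34j

4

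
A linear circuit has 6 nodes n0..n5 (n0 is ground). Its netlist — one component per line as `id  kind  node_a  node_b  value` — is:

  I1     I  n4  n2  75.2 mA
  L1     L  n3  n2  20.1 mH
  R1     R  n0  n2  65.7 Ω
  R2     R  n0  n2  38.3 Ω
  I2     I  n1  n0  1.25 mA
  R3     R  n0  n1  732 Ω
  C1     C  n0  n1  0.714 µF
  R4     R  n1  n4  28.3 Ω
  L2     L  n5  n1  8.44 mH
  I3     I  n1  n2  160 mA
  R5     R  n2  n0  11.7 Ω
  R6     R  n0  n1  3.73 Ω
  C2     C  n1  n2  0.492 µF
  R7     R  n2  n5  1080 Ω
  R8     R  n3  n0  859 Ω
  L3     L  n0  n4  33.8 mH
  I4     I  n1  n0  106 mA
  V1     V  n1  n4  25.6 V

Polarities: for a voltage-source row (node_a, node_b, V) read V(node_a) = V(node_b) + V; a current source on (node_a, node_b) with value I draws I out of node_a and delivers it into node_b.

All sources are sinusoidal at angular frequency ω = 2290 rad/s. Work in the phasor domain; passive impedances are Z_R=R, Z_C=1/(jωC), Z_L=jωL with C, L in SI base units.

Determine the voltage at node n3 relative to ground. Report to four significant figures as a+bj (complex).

Apply KCL at each of the 5 non-ground nodes and solve the resulting linear system.
Node n1: branches {I2, R3, C1, R4, L2, I3, R6, C2, I4, V1} → V_1 = -1.213-1.261j
Node n2: branches {I1, L1, R1, R2, I3, R5, C2, R7} → V_2 = 1.827-0.03436j
Node n3: branches {L1, R8} → V_3 = 1.820-0.1319j
Node n4: branches {I1, R4, L3, V1} → V_4 = -26.81-1.261j
Node n5: branches {L2, R7} → V_5 = -1.234-1.207j
Source currents: i(V1)=-0.8457+0.3464j

1.820-0.1319j V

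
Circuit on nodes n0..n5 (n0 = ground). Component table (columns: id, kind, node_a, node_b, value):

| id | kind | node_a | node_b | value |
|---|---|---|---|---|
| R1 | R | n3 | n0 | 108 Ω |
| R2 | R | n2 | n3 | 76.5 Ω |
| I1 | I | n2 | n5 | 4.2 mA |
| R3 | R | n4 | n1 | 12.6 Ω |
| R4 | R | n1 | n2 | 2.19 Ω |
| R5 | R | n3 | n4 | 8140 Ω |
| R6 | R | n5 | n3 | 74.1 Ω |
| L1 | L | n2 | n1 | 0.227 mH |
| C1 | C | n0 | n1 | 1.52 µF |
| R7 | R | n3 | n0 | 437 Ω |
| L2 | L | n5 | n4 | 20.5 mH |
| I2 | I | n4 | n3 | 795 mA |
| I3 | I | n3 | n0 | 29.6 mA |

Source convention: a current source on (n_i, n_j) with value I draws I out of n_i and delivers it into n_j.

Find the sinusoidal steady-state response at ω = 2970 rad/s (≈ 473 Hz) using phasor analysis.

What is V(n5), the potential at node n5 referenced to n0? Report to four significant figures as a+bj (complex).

-24.87+26.53j V

Apply KCL at each of the 5 non-ground nodes and solve the resulting linear system.
Node n1: branches {R3, R4, L1, C1} → V_1 = -31.09+7.854j
Node n2: branches {R2, I1, R4, L1} → V_2 = -31.05+8.116j
Node n3: branches {R1, R2, R5, R6, R7, I2, I3} → V_3 = 0.5073+12.15j
Node n4: branches {R3, R5, L2, I2} → V_4 = -36.68+5.421j
Node n5: branches {I1, R6, L2} → V_5 = -24.87+26.53j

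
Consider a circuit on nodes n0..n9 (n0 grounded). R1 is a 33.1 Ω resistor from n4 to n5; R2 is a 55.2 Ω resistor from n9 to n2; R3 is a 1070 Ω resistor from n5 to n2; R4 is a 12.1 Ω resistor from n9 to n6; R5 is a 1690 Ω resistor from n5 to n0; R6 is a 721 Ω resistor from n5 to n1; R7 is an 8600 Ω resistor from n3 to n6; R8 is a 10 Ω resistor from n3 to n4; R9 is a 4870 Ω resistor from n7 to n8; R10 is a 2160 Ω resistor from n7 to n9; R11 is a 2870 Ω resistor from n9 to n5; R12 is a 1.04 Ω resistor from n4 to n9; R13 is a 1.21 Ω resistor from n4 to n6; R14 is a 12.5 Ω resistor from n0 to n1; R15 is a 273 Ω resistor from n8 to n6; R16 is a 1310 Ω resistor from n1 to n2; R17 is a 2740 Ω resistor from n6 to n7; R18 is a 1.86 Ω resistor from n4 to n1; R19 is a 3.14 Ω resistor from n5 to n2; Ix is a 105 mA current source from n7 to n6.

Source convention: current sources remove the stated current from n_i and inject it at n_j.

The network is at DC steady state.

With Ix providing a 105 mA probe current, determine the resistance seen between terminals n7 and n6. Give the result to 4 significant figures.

Apply KCL at each of the 9 non-ground nodes and solve the resulting linear system.
Node n1: branches {R6, R14, R16, R18} → V_1 = 0.0001044
Node n2: branches {R2, R3, R16, R19} → V_2 = -0.01552
Node n3: branches {R7, R8} → V_3 = 0.0002351
Node n4: branches {R1, R8, R12, R13, R18} → V_4 = 0.0001788
Node n5: branches {R1, R3, R5, R6, R11, R19} → V_5 = -0.01411
Node n6: branches {R4, R7, R13, R15, R17, Ix} → V_6 = 0.04870
Node n7: branches {R9, R10, R17, Ix} → V_7 = -102.7
Node n8: branches {R9, R15} → V_8 = -5.405
Node n9: branches {R2, R4, R10, R11, R12} → V_9 = -0.04104

R_eq = 978.5 Ω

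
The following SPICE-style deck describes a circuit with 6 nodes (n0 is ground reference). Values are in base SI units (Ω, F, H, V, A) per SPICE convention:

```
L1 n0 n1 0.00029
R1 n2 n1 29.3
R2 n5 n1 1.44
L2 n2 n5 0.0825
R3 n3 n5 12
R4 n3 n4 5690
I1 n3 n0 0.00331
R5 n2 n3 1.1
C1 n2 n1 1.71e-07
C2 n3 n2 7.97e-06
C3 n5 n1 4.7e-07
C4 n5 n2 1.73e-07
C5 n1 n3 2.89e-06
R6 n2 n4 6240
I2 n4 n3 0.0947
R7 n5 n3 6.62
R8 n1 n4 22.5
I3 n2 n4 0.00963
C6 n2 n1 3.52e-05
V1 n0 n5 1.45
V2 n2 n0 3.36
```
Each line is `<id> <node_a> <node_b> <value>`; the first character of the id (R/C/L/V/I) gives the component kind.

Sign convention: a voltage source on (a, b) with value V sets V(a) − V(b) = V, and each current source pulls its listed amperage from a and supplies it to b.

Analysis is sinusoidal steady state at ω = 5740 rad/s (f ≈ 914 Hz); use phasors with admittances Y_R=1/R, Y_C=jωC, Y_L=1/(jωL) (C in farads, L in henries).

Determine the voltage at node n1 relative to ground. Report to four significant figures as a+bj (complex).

-1.457+0.2296j V

Apply KCL at each of the 5 non-ground nodes and solve the resulting linear system.
Node n1: branches {L1, R1, R2, C1, C3, C5, R8, C6} → V_1 = -1.457+0.2296j
Node n2: branches {R1, L2, R5, C1, C2, C4, R6, I3, C6, V2} → V_2 = 3.360+0.000j
Node n3: branches {R3, R4, I1, R5, C2, C5, I2, R7} → V_3 = 2.449-0.02017j
Node n4: branches {R4, R6, I2, R8, I3} → V_4 = -3.325+0.2278j
Node n5: branches {R2, L2, R3, C3, C4, R7, V1} → V_5 = -1.450+0.000j
Source currents: i(V1)=-0.9081-0.1493j, i(V2)=-1.049-1.025j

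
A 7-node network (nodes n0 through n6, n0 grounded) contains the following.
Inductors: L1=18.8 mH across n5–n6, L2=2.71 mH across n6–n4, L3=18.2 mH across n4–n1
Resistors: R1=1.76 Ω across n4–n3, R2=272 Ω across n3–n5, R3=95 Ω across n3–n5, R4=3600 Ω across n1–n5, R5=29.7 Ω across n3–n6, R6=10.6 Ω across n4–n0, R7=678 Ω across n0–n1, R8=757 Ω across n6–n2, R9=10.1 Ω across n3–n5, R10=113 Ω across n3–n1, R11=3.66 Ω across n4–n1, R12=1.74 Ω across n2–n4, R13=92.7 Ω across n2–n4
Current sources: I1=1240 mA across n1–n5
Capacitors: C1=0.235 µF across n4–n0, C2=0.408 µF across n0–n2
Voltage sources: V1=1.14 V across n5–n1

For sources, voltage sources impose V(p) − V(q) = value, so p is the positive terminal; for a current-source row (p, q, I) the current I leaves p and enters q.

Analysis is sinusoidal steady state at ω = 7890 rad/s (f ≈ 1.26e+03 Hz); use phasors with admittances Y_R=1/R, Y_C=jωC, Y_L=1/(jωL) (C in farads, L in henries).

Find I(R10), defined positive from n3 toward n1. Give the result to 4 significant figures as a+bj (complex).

0.003711-5.570e-05j A

MNA unknowns: 6 node voltages V₁..V_6 plus 1 source current (V1)
L1: Y=0.000-0.006742j on G[5,6]
R1: Y=0.5682+0.000j on G[4,3]
I1: z[1]−=1.24, z[5]+=1.24
R2: Y=0.003676+0.000j on G[3,5]
R3: Y=0.01053+0.000j on G[3,5]
R4: Y=0.0002778+0.000j on G[1,5]
R5: Y=0.03367+0.000j on G[3,6]
R6: Y=0.09434+0.000j on G[4,0]
R7: Y=0.001475+0.000j on G[0,1]
R8: Y=0.001321+0.000j on G[6,2]
C1: Y=0.000+0.001854j on G[4,0]
R9: Y=0.09901+0.000j on G[3,5]
L2: Y=0.000-0.04677j on G[6,4]
R10: Y=0.008850+0.000j on G[3,1]
C2: Y=0.000+0.003219j on G[0,2]
R11: Y=0.2732+0.000j on G[4,1]
R12: Y=0.5747+0.000j on G[2,4]
L3: Y=0.000-0.006964j on G[4,1]
R13: Y=0.01079+0.000j on G[2,4]
V1: row V5−V1=1.14, i_V1 at 5,1
solve → V1=-0.2793+0.007861j, V2=0.004602-0.0003642j, V3=0.1401+0.001566j, V4=0.004347-0.0003654j, V5=0.8607+0.007861j, V6=0.1187+0.01135j
aux → i_V1=1.158+0.004290j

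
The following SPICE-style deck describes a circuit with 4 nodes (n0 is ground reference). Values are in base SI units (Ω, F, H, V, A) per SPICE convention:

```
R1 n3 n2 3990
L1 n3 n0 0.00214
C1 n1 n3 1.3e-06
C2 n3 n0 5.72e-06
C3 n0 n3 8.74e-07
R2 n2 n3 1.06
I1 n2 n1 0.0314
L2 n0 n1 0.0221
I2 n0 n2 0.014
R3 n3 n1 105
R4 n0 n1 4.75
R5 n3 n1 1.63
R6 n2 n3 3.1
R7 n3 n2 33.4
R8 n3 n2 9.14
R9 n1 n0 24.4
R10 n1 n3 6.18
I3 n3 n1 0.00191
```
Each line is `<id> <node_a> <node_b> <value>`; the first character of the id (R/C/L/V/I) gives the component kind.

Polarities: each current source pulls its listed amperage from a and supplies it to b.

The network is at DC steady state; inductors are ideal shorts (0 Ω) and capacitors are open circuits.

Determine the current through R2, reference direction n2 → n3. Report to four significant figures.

-0.01168 A

Apply KCL at each of the 3 non-ground nodes and solve the resulting linear system.
Node n1: branches {C1, I1, L2, R3, R4, R5, R9, R10, I3} → V_1 = 0.000
Node n2: branches {R1, R2, I1, I2, R6, R7, R8} → V_2 = -0.01238
Node n3: branches {R1, L1, C1, C2, C3, R2, R3, R5, R6, R7, R8, R10, I3} → V_3 = 0.000
Source currents: i(L1)=-0.01931, i(L2)=-0.03331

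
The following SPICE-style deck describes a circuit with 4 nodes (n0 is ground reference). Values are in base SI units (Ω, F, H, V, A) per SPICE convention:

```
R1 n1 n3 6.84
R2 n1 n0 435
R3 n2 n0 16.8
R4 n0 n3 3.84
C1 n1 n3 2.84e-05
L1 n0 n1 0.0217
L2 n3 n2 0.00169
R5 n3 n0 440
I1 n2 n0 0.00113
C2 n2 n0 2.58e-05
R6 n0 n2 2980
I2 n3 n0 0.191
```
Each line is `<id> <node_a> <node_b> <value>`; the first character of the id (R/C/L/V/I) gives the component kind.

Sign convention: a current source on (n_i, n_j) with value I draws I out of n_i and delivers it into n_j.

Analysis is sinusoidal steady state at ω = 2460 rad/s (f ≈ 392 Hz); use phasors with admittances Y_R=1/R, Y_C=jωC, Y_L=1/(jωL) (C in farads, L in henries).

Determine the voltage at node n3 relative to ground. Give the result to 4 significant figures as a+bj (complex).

Element admittances at ω=2460 rad/s:
  Y(R1) = 0.1462+0.000j S between n1,n3
  Y(R2) = 0.002299+0.000j S between n1,n0
  Y(R3) = 0.05952+0.000j S between n2,n0
  Y(R4) = 0.2604+0.000j S between n0,n3
  Y(C1) = 0.000+0.06986j S between n1,n3
  Y(L1) = 0.000-0.01873j S between n0,n1
  Y(L2) = 0.000-0.2405j S between n3,n2
  Y(R5) = 0.002273+0.000j S between n3,n0
  I1: injects 0.00113 A into n0 (from n2)
  Y(C2) = 0.000+0.06347j S between n2,n0
  Y(R6) = 0.0003356+0.000j S between n0,n2
  I2: injects 0.191 A into n0 (from n3)
Assemble and solve the 3×3 MNA system:
  V(n1)=-0.5393-0.01070j  V(n2)=-0.6162+0.2689j  V(n3)=-0.5205+0.04926j

-0.5205+0.04926j V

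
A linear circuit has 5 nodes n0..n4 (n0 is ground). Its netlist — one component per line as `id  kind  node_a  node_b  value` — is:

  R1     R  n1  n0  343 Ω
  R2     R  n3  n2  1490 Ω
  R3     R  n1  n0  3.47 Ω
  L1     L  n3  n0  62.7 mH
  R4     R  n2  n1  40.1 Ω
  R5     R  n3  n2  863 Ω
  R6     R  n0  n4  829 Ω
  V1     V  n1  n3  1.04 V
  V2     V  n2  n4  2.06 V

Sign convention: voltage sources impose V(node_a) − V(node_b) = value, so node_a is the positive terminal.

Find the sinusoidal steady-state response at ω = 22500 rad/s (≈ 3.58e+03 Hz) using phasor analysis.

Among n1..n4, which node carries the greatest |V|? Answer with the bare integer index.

Element admittances at ω=22500 rad/s:
  Y(R1) = 0.002915+0.000j S between n1,n0
  Y(R2) = 0.0006711+0.000j S between n3,n2
  Y(R3) = 0.2882+0.000j S between n1,n0
  Y(L1) = 0.000-0.0007088j S between n3,n0
  Y(R4) = 0.02494+0.000j S between n2,n1
  Y(R5) = 0.001159+0.000j S between n3,n2
  Y(R6) = 0.001206+0.000j S between n0,n4
  V1: constraint V(n1)−V(n3) = 1.04
  V2: constraint V(n2)−V(n4) = 2.06
Assemble and solve the 6×6 MNA system:
  V(n1)=0.008423-0.002502j  V(n2)=0.02886-0.002394j  V(n3)=-1.032-0.002502j  V(n4)=-2.031-0.002394j
  i(V1)=-0.001942+0.0007310j  i(V2)=-0.002450-2.888e-06j

4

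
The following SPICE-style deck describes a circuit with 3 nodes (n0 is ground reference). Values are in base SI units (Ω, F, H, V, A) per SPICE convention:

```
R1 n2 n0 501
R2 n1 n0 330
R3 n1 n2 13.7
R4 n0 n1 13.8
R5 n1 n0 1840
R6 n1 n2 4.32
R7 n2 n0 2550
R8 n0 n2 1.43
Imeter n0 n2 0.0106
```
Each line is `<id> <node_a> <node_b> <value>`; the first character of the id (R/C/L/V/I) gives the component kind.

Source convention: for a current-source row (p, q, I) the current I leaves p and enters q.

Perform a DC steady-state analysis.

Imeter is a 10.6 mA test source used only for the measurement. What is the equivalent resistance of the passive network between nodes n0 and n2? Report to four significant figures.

Element admittances at DC:
  Y(R1) = 0.001996 S between n2,n0
  Y(R2) = 0.003030 S between n1,n0
  Y(R3) = 0.07299 S between n1,n2
  Y(R4) = 0.07246 S between n0,n1
  Y(R5) = 0.0005435 S between n1,n0
  Y(R6) = 0.2315 S between n1,n2
  Y(R7) = 0.0003922 S between n2,n0
  Y(R8) = 0.6993 S between n0,n2
  Imeter: injects 0.0106 A into n2 (from n0)
Assemble and solve the 2×2 MNA system:
  V(n1)=0.01112  V(n2)=0.01390

R_eq = 1.311 Ω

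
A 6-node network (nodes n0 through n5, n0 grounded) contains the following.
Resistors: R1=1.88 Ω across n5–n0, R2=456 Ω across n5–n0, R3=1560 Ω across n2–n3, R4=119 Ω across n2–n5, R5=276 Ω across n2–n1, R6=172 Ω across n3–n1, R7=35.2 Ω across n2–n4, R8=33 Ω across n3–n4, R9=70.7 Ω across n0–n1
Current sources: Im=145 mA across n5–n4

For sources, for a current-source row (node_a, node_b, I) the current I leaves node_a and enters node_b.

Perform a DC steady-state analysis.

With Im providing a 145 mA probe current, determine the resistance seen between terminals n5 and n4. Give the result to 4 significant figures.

R_eq = 92.31 Ω

Element admittances at DC:
  Y(R1) = 0.5319 S between n5,n0
  Y(R2) = 0.002193 S between n5,n0
  Y(R3) = 0.0006410 S between n2,n3
  Y(R4) = 0.008403 S between n2,n5
  Y(R5) = 0.003623 S between n2,n1
  Y(R6) = 0.005814 S between n3,n1
  Y(R7) = 0.02841 S between n2,n4
  Y(R8) = 0.03030 S between n3,n4
  Y(R9) = 0.01414 S between n0,n1
  Im: injects 0.145 A into n4 (from n5)
Assemble and solve the 5×5 MNA system:
  V(n1)=4.404  V(n2)=9.725  V(n3)=11.80  V(n4)=13.27  V(n5)=-0.1166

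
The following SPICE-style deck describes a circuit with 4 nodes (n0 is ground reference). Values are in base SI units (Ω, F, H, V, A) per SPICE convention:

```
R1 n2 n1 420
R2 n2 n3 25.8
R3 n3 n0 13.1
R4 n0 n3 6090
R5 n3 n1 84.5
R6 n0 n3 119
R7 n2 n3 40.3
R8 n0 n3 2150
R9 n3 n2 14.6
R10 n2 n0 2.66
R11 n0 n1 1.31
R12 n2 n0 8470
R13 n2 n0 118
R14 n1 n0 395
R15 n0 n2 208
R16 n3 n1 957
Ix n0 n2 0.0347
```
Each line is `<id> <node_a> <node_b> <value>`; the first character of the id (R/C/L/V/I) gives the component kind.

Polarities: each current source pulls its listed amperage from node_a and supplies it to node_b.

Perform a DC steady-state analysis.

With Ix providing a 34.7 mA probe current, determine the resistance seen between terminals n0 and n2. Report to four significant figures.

R_eq = 2.232 Ω

MNA unknowns: 3 node voltages V₁..V_3
R1: Y=0.002381 on G[2,1]
R2: Y=0.03876 on G[2,3]
R3: Y=0.07634 on G[3,0]
R4: Y=0.0001642 on G[0,3]
R5: Y=0.01183 on G[3,1]
R6: Y=0.008403 on G[0,3]
R7: Y=0.02481 on G[2,3]
R8: Y=0.0004651 on G[0,3]
R9: Y=0.06849 on G[3,2]
R10: Y=0.3759 on G[2,0]
R11: Y=0.7634 on G[0,1]
R12: Y=0.0001181 on G[2,0]
R13: Y=0.008475 on G[2,0]
R14: Y=0.002532 on G[1,0]
R15: Y=0.004808 on G[0,2]
R16: Y=0.001045 on G[3,1]
Ix: z[0]−=0.0347, z[2]+=0.0347
solve → V1=0.0009694, V2=0.07747, V3=0.04447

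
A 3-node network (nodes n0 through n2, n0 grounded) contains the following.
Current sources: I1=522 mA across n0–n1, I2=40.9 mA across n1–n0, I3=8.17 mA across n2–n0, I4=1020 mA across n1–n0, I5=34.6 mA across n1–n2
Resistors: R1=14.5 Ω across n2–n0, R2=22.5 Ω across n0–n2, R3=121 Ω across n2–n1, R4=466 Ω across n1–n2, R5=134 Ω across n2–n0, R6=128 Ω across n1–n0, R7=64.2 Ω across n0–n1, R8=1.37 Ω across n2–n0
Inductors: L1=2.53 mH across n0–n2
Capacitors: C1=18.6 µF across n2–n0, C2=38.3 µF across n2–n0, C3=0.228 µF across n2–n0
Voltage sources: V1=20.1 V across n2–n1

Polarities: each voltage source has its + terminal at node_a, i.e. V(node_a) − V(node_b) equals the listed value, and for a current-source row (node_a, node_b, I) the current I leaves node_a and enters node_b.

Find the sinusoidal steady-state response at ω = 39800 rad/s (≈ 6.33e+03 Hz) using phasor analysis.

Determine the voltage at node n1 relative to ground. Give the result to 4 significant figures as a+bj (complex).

Element admittances at ω=39800 rad/s:
  I1: injects 0.522 A into n1 (from n0)
  Y(R1) = 0.06897+0.000j S between n2,n0
  Y(L1) = 0.000-0.009931j S between n0,n2
  I2: injects 0.0409 A into n0 (from n1)
  Y(R2) = 0.04444+0.000j S between n0,n2
  Y(R3) = 0.008264+0.000j S between n2,n1
  Y(C1) = 0.000+0.7403j S between n2,n0
  Y(R4) = 0.002146+0.000j S between n1,n2
  Y(C2) = 0.000+1.524j S between n2,n0
  Y(R5) = 0.007463+0.000j S between n2,n0
  I3: injects 0.00817 A into n0 (from n2)
  I4: injects 1.02 A into n0 (from n1)
  Y(R6) = 0.007812+0.000j S between n1,n0
  Y(C3) = 0.000+0.009074j S between n2,n0
  Y(R7) = 0.01558+0.000j S between n0,n1
  I5: injects 0.0346 A into n2 (from n1)
  Y(R8) = 0.7299+0.000j S between n2,n0
  V1: constraint V(n2)−V(n1) = 20.1
Assemble and solve the 3×3 MNA system:
  V(n1)=-20.11+0.02958j  V(n2)=-0.01142+0.02958j
  i(V1)=-0.1061+0.0006919j

-20.11+0.02958j V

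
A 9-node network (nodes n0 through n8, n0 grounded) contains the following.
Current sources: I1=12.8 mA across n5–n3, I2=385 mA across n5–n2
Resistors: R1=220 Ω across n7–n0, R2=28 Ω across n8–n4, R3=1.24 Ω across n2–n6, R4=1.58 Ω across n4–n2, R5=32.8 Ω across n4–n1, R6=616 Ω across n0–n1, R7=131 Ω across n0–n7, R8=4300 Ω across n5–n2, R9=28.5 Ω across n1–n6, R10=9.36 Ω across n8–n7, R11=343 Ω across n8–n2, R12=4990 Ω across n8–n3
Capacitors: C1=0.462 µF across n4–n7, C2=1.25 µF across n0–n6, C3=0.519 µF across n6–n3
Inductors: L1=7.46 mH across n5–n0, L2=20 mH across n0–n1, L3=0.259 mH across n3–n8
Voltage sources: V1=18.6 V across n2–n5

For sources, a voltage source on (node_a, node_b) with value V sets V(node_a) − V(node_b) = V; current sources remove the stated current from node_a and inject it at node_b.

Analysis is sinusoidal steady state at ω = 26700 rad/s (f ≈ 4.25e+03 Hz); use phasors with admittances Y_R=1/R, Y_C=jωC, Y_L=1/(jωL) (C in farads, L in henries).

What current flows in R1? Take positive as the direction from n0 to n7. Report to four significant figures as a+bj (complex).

0.008253+0.006011j A

MNA unknowns: 8 node voltages V₁..V_8 plus 1 source current (V1)
I1: z[5]−=0.0128, z[3]+=0.0128
R1: Y=0.004545+0.000j on G[7,0]
C1: Y=0.000+0.01234j on G[4,7]
R2: Y=0.03571+0.000j on G[8,4]
R3: Y=0.8065+0.000j on G[2,6]
R4: Y=0.6329+0.000j on G[4,2]
R5: Y=0.03049+0.000j on G[4,1]
L1: Y=0.000-0.005021j on G[5,0]
C2: Y=0.000+0.03338j on G[0,6]
R6: Y=0.001623+0.000j on G[0,1]
L2: Y=0.000-0.001873j on G[0,1]
R7: Y=0.007634+0.000j on G[0,7]
R8: Y=0.0002326+0.000j on G[5,2]
R9: Y=0.03509+0.000j on G[1,6]
R10: Y=0.1068+0.000j on G[8,7]
I2: z[5]−=0.385, z[2]+=0.385
C3: Y=0.000+0.01386j on G[6,3]
L3: Y=0.000-0.1446j on G[3,8]
R11: Y=0.002915+0.000j on G[8,2]
R12: Y=0.0002004+0.000j on G[8,3]
V1: row V2−V5=18.6, i_V1 at 2,5
solve → V1=-2.696-1.137j, V2=-2.800-1.160j, V3=-1.915-1.303j, V4=-2.752-1.153j, V5=-21.40-1.160j, V6=-2.833-1.032j, V7=-1.816-1.323j, V8=-2.003-1.365j
aux → i_V1=0.3876+0.1074j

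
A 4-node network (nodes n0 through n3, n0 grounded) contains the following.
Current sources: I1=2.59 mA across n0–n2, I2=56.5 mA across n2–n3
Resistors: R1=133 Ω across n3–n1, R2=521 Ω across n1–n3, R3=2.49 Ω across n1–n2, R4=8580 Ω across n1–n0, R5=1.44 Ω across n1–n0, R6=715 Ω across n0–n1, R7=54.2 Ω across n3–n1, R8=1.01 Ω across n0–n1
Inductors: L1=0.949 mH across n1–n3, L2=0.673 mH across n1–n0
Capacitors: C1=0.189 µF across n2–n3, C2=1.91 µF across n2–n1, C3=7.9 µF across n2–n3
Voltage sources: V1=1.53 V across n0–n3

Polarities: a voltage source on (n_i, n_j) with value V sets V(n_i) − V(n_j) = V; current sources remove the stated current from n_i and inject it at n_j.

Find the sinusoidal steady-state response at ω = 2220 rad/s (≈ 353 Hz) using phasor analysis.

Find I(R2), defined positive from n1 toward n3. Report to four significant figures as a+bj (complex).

Element admittances at ω=2220 rad/s:
  I1: injects 0.00259 A into n2 (from n0)
  Y(R1) = 0.007519+0.000j S between n3,n1
  Y(L1) = 0.000-0.4747j S between n1,n3
  I2: injects 0.0565 A into n3 (from n2)
  Y(R2) = 0.001919+0.000j S between n1,n3
  Y(R3) = 0.4016+0.000j S between n1,n2
  Y(R4) = 0.0001166+0.000j S between n1,n0
  Y(L2) = 0.000-0.6693j S between n1,n0
  Y(C1) = 0.000+0.0004196j S between n2,n3
  Y(R5) = 0.6944+0.000j S between n1,n0
  Y(C2) = 0.000+0.004240j S between n2,n1
  Y(R6) = 0.001399+0.000j S between n0,n1
  Y(C3) = 0.000+0.01754j S between n2,n3
  Y(R7) = 0.01845+0.000j S between n3,n1
  Y(R8) = 0.9901+0.000j S between n0,n1
  V1: constraint V(n0)−V(n3) = 1.53
Assemble and solve the 4×4 MNA system:
  V(n1)=-0.2274+0.2596j  V(n2)=-0.3529+0.2083j  V(n3)=-1.530+0.000j
  i(V1)=-0.2123+0.5899j

0.002500+0.0004982j A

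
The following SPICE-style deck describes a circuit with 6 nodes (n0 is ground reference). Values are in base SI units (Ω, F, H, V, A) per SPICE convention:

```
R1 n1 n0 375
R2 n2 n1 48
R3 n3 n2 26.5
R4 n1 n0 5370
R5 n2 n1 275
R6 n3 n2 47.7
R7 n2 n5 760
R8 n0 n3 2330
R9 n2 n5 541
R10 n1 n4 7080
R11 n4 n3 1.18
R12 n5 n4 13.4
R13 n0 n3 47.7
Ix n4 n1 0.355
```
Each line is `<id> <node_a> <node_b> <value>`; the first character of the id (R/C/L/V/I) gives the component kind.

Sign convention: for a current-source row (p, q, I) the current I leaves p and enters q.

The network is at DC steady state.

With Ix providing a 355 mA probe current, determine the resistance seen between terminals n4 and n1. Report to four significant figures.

R_eq = 50.61 Ω

MNA unknowns: 5 node voltages V₁..V_5
R1: Y=0.002667 on G[1,0]
R2: Y=0.02083 on G[2,1]
R3: Y=0.03774 on G[3,2]
R4: Y=0.0001862 on G[1,0]
R5: Y=0.003636 on G[2,1]
R6: Y=0.02096 on G[3,2]
R7: Y=0.001316 on G[2,5]
R8: Y=0.0004292 on G[0,3]
R9: Y=0.001848 on G[2,5]
R10: Y=0.0001412 on G[1,4]
R11: Y=0.8475 on G[4,3]
R12: Y=0.07463 on G[5,4]
R13: Y=0.02096 on G[0,3]
Ix: z[4]−=0.355, z[1]+=0.355
solve → V1=15.50, V2=2.906, V3=-2.067, V4=-2.464, V5=-2.246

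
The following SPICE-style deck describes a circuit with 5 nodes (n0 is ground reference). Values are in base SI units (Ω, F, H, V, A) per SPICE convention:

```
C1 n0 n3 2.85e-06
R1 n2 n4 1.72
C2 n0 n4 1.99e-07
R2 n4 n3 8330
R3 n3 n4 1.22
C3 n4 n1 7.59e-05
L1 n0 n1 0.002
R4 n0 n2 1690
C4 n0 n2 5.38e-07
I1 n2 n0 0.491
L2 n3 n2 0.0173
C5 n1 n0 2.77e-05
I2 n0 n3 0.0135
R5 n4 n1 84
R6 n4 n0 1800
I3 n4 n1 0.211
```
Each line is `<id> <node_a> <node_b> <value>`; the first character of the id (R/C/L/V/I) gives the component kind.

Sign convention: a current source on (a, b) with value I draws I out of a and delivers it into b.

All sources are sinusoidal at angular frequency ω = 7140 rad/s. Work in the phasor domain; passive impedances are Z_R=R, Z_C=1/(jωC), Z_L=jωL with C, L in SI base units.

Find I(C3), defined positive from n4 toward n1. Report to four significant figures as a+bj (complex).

-0.5849-0.01542j A

Element admittances at ω=7140 rad/s:
  Y(C1) = 0.000+0.02035j S between n0,n3
  Y(R1) = 0.5814+0.000j S between n2,n4
  Y(C2) = 0.000+0.001421j S between n0,n4
  Y(R2) = 0.0001200+0.000j S between n4,n3
  Y(R3) = 0.8197+0.000j S between n3,n4
  Y(C3) = 0.000+0.5419j S between n4,n1
  Y(L1) = 0.000-0.07003j S between n0,n1
  Y(R4) = 0.0005917+0.000j S between n0,n2
  Y(C4) = 0.000+0.003841j S between n0,n2
  I1: injects 0.491 A into n0 (from n2)
  Y(L2) = 0.000-0.008096j S between n3,n2
  Y(C5) = 0.000+0.1978j S between n1,n0
  I2: injects 0.0135 A into n3 (from n0)
  Y(R5) = 0.01190+0.000j S between n4,n1
  Y(R6) = 0.0005556+0.000j S between n4,n0
  I3: injects 0.211 A into n1 (from n4)
Assemble and solve the 4×4 MNA system:
  V(n1)=-0.02011+2.929j  V(n2)=-0.8655+3.997j  V(n3)=0.06740+4.016j  V(n4)=-0.04856+4.008j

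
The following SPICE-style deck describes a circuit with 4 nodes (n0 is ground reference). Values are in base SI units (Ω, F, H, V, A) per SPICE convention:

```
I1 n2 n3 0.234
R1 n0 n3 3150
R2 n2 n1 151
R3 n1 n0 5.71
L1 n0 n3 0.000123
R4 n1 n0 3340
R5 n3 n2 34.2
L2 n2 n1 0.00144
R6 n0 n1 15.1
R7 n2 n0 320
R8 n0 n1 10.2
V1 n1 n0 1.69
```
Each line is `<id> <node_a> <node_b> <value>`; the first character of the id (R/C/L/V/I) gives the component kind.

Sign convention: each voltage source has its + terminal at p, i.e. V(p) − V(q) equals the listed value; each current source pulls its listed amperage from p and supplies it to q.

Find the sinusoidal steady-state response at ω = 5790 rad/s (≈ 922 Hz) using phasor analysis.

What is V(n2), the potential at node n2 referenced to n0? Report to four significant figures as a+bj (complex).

0.9450-2.153j V

MNA unknowns: 3 node voltages V₁..V_3 plus 1 source current (V1)
I1: z[2]−=0.234, z[3]+=0.234
R1: Y=0.0003175+0.000j on G[0,3]
R2: Y=0.006623+0.000j on G[2,1]
R3: Y=0.1751+0.000j on G[1,0]
L1: Y=0.000-1.404j on G[0,3]
R4: Y=0.0002994+0.000j on G[1,0]
R5: Y=0.02924+0.000j on G[3,2]
L2: Y=0.000-0.1199j on G[2,1]
R6: Y=0.06623+0.000j on G[0,1]
R7: Y=0.003125+0.000j on G[2,0]
R8: Y=0.09804+0.000j on G[0,1]
V1: row V1−V0=1.69, i_V1 at 1,0
solve → V1=1.690+0.000j, V2=0.9450-2.153j, V3=0.04873+0.1853j
aux → i_V1=-0.8372+0.07510j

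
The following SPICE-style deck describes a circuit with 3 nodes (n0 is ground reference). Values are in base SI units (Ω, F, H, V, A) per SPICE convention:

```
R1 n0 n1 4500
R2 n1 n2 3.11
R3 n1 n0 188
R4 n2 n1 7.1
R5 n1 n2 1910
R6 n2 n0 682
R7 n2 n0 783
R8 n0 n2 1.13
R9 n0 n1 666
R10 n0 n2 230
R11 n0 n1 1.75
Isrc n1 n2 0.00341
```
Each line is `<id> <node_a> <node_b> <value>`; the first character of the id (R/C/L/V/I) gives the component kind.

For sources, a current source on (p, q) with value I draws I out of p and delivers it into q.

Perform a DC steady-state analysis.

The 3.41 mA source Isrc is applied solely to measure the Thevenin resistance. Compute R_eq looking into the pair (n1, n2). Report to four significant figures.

Apply KCL at each of the 2 non-ground nodes and solve the resulting linear system.
Node n1: branches {R1, R2, R3, R4, R5, R9, R11, Isrc} → V_1 = -0.002542
Node n2: branches {R2, R4, R5, R6, R7, R8, R10, Isrc} → V_2 = 0.001648

R_eq = 1.229 Ω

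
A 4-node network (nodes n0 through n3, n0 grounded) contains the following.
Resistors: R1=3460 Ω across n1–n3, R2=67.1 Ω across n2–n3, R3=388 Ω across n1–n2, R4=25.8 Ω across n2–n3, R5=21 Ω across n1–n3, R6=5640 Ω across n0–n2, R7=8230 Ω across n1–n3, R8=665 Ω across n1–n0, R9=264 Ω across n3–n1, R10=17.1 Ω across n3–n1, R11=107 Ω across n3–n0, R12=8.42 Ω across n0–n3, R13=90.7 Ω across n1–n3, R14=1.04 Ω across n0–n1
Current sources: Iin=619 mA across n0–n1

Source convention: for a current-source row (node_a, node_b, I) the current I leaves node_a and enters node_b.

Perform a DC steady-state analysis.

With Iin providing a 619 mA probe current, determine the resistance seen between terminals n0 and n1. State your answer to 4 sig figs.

Apply KCL at each of the 3 non-ground nodes and solve the resulting linear system.
Node n1: branches {R1, R3, R5, R7, R8, R9, R10, R13, R14, Iin} → V_1 = 0.6033
Node n2: branches {R2, R3, R4, R6} → V_2 = 0.3093
Node n3: branches {R1, R2, R4, R5, R7, R9, R10, R11, R12, R13} → V_3 = 0.2963

R_eq = 0.9746 Ω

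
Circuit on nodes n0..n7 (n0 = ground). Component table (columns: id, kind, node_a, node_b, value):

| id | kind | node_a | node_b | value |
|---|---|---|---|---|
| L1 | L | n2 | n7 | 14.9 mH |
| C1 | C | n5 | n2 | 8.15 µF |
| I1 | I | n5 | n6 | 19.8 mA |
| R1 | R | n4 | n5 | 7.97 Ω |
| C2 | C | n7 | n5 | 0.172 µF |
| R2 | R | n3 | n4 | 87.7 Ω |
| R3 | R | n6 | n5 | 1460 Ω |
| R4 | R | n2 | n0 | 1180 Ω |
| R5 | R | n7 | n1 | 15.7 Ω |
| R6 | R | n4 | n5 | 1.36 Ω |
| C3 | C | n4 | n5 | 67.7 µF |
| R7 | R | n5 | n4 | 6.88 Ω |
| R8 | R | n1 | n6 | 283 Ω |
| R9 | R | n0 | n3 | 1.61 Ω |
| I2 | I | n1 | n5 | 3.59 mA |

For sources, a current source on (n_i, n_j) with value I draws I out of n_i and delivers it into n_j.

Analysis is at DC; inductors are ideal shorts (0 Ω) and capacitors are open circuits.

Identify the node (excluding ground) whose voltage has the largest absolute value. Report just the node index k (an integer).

6

Element admittances at DC:
  L1: short n2↔n7 (DC inductor)
  Y(C1) = 0.000 S between n5,n2
  I1: injects 0.0198 A into n6 (from n5)
  Y(R1) = 0.1255 S between n4,n5
  Y(C2) = 0.000 S between n7,n5
  Y(R2) = 0.01140 S between n3,n4
  Y(R3) = 0.0006849 S between n6,n5
  Y(R4) = 0.0008475 S between n2,n0
  Y(R5) = 0.06369 S between n7,n1
  Y(R6) = 0.7353 S between n4,n5
  Y(C3) = 0.000 S between n4,n5
  Y(R7) = 0.1453 S between n5,n4
  Y(R8) = 0.003534 S between n1,n6
  Y(R9) = 0.6211 S between n0,n3
  I2: injects 0.00359 A into n5 (from n1)
Assemble and solve the 8×8 MNA system:
  V(n1)=8.941  V(n2)=8.824  V(n3)=-0.01204  V(n4)=-0.6679  V(n5)=-0.6753  V(n6)=12.07  V(n7)=8.824
  i(L1)=-0.007478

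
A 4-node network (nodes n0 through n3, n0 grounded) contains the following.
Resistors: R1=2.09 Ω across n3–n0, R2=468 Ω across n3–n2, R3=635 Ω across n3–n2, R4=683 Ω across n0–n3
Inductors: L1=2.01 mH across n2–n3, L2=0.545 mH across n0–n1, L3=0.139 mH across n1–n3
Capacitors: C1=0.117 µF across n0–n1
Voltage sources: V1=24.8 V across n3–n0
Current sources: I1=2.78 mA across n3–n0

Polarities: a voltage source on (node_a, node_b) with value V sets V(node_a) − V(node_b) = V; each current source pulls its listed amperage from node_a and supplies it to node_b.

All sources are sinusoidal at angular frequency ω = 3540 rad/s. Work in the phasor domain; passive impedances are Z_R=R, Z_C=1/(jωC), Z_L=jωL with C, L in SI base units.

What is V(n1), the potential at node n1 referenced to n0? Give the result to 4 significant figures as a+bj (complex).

19.76+0.000j V

Apply KCL at each of the 3 non-ground nodes and solve the resulting linear system.
Node n1: branches {C1, L2, L3} → V_1 = 19.76+0.000j
Node n2: branches {L1, R2, R3} → V_2 = 24.80+0.000j
Node n3: branches {R1, L1, R2, R3, L3, R4, V1, I1} → V_3 = 24.80+0.000j
Source currents: i(V1)=-11.91+10.24j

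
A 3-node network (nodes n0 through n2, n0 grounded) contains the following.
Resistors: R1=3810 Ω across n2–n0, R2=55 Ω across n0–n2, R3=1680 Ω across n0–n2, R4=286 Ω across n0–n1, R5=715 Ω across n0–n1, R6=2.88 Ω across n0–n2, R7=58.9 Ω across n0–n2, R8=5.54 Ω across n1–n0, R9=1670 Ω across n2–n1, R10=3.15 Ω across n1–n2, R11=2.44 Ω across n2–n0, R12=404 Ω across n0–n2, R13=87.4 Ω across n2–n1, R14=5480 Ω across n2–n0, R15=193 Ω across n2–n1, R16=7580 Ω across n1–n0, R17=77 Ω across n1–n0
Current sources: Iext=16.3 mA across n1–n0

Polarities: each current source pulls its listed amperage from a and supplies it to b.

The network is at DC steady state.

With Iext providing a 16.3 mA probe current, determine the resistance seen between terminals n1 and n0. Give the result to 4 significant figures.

R_eq = 2.304 Ω

MNA unknowns: 2 node voltages V₁..V_2
R1: Y=0.0002625 on G[2,0]
R2: Y=0.01818 on G[0,2]
R3: Y=0.0005952 on G[0,2]
R4: Y=0.003497 on G[0,1]
R5: Y=0.001399 on G[0,1]
R6: Y=0.3472 on G[0,2]
R7: Y=0.01698 on G[0,2]
R8: Y=0.1805 on G[1,0]
R9: Y=0.0005988 on G[2,1]
R10: Y=0.3175 on G[1,2]
R11: Y=0.4098 on G[2,0]
R12: Y=0.002475 on G[0,2]
R13: Y=0.01144 on G[2,1]
R14: Y=0.0001825 on G[2,0]
R15: Y=0.005181 on G[2,1]
R16: Y=0.0001319 on G[1,0]
R17: Y=0.01299 on G[1,0]
Iext: z[1]−=0.0163, z[0]+=0.0163
solve → V1=-0.03755, V2=-0.01112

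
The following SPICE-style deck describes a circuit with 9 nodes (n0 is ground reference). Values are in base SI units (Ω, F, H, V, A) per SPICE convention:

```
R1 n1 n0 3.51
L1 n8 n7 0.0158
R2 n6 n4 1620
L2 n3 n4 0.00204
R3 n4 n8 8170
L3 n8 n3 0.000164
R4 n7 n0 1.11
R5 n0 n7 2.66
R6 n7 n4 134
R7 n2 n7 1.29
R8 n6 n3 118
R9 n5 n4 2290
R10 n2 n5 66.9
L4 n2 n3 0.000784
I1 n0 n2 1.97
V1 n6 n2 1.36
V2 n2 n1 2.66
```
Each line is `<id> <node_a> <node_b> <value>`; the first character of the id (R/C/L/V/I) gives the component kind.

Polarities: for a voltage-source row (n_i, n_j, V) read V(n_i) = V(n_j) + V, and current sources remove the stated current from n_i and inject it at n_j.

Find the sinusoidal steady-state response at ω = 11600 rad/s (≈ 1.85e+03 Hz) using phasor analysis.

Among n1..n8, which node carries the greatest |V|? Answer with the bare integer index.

Apply KCL at each of the 8 non-ground nodes and solve the resulting linear system.
Node n1: branches {R1, V2} → V_1 = 0.8832+0.01104j
Node n2: branches {R7, R10, L4, I1, V1, V2} → V_2 = 3.543+0.01104j
Node n3: branches {L2, L3, R8, L4} → V_3 = 3.415-0.0007723j
Node n4: branches {R2, L2, R3, R6, R9} → V_4 = 3.348-0.3296j
Node n5: branches {R9, R10} → V_5 = 3.538+0.001375j
Node n6: branches {R2, R8, V1} → V_6 = 4.903+0.01104j
Node n7: branches {L1, R4, R5, R6, R7} → V_7 = 1.346-0.002464j
Node n8: branches {L1, R3, L3} → V_8 = 3.394-0.0008003j
Source currents: i(V1)=-0.01357-0.0003104j, i(V2)=0.2516+0.003146j

6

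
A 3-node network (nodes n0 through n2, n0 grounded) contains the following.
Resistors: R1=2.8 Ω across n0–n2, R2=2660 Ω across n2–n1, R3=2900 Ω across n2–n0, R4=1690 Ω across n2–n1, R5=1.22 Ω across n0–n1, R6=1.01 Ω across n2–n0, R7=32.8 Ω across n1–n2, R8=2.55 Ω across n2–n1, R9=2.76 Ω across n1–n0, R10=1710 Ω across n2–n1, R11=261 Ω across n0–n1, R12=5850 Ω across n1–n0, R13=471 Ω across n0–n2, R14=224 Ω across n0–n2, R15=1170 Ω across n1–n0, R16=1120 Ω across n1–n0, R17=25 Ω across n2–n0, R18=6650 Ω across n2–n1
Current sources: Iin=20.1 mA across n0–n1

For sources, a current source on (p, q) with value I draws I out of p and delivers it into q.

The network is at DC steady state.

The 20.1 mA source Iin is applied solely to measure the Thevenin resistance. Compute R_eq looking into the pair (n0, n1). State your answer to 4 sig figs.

MNA unknowns: 2 node voltages V₁..V_2
R1: Y=0.3571 on G[0,2]
R2: Y=0.0003759 on G[2,1]
R3: Y=0.0003448 on G[2,0]
R4: Y=0.0005917 on G[2,1]
R5: Y=0.8197 on G[0,1]
R6: Y=0.9901 on G[2,0]
R7: Y=0.03049 on G[1,2]
R8: Y=0.3922 on G[2,1]
R9: Y=0.3623 on G[1,0]
R10: Y=0.0005848 on G[2,1]
R11: Y=0.003831 on G[0,1]
R12: Y=0.0001709 on G[1,0]
R13: Y=0.002123 on G[0,2]
R14: Y=0.004464 on G[0,2]
R15: Y=0.0008547 on G[1,0]
R16: Y=0.0008929 on G[1,0]
R17: Y=0.04000 on G[2,0]
R18: Y=0.0001504 on G[2,1]
Iin: z[0]−=0.0201, z[1]+=0.0201
solve → V1=0.01328, V2=0.003100

R_eq = 0.6609 Ω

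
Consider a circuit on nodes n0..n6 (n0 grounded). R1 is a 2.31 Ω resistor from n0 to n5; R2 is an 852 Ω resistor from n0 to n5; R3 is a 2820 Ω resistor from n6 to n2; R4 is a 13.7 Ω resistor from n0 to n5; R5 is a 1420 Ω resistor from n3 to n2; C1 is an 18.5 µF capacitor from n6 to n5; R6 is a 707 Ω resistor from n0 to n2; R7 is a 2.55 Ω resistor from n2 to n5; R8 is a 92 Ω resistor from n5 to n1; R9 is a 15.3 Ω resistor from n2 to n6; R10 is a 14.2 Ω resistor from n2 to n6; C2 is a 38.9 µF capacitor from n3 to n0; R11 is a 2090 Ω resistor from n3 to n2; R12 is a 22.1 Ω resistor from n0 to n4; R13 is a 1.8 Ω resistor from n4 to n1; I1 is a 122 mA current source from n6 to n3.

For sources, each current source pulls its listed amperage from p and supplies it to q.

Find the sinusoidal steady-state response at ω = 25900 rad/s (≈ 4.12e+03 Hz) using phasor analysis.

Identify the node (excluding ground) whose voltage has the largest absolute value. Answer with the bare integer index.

MNA unknowns: 6 node voltages V₁..V_6
R1: Y=0.4329+0.000j on G[0,5]
R2: Y=0.001174+0.000j on G[0,5]
R3: Y=0.0003546+0.000j on G[6,2]
R4: Y=0.07299+0.000j on G[0,5]
R5: Y=0.0007042+0.000j on G[3,2]
C1: Y=0.000+0.4791j on G[6,5]
R6: Y=0.001414+0.000j on G[0,2]
R7: Y=0.3922+0.000j on G[2,5]
R8: Y=0.01087+0.000j on G[5,1]
R9: Y=0.06536+0.000j on G[2,6]
R10: Y=0.07042+0.000j on G[2,6]
C2: Y=0.000+1.008j on G[3,0]
R11: Y=0.0004785+0.000j on G[3,2]
R12: Y=0.04525+0.000j on G[0,4]
R13: Y=0.5556+0.000j on G[4,1]
I1: z[6]−=0.122, z[3]+=0.122
solve → V1=-0.04853-0.0001211j, V2=-0.2474+0.06156j, V3=0.0002141-0.1208j, V4=-0.04487-0.0001119j, V5=-0.2353-0.0005871j, V6=-0.2868+0.2428j

6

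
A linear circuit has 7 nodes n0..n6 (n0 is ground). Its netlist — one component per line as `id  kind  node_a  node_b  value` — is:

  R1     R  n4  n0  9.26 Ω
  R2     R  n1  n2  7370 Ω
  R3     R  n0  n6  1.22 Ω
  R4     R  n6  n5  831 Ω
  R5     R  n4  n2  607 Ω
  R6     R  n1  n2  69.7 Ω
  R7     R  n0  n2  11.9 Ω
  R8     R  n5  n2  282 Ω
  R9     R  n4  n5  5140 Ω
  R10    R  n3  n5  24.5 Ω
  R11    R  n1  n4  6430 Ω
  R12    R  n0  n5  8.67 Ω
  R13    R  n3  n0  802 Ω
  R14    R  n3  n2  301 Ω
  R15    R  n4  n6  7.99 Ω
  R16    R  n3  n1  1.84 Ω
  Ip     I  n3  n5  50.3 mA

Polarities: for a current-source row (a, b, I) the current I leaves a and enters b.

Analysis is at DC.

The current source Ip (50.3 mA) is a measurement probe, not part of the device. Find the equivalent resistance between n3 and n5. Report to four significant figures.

R_eq = 18.17 Ω

MNA unknowns: 6 node voltages V₁..V_6
R1: Y=0.1080 on G[4,0]
R2: Y=0.0001357 on G[1,2]
R3: Y=0.8197 on G[0,6]
R4: Y=0.001203 on G[6,5]
R5: Y=0.001647 on G[4,2]
R6: Y=0.01435 on G[1,2]
R7: Y=0.08403 on G[0,2]
R8: Y=0.003546 on G[5,2]
R9: Y=0.0001946 on G[4,5]
R10: Y=0.04082 on G[3,5]
R11: Y=0.0001555 on G[1,4]
R12: Y=0.1153 on G[0,5]
R13: Y=0.001247 on G[3,0]
R14: Y=0.003322 on G[3,2]
R15: Y=0.1252 on G[4,6]
R16: Y=0.5435 on G[3,1]
Ip: z[3]−=0.0503, z[5]+=0.0503
solve → V1=-0.7918, V2=-0.1288, V3=-0.8097, V4=-0.001366, V5=0.1042, V6=-4.808e-05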